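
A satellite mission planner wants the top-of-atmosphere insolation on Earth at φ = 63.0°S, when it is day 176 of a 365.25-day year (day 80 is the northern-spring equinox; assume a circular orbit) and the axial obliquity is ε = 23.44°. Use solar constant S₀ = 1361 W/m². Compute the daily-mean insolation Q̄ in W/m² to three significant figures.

Q̄ ≈ 10.2 W/m²

Solar longitude: λ_s = 360° × (176 − 80)/365.25 = 94.620°.
sin δ = sin 23.44° × sin 94.620° = 0.39650, so δ = +23.359°.
cos H₀ = −tan(-63.0°) tan(+23.359°) = 0.8476, H₀ = 0.5593 rad.
Bracket: H₀ sin φ sin δ + cos φ cos δ sin H₀ = 0.5593×-0.89101×0.39650 + 0.45399×0.91804×0.53057 = -0.197593 + 0.221131 = 0.023538.
Q̄ = (S₀/π) × [bracket] = (1361/π) × 0.023538 = 10.20 W/m².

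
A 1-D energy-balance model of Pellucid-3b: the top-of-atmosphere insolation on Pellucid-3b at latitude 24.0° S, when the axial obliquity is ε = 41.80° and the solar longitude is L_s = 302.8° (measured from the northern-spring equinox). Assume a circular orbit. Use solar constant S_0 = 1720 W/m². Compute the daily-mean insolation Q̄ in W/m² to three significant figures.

Q̄ ≈ 629 W/m²

Solar declination: sin δ = sin ε · sin L_s = sin 41.80° × sin 302.8° = -0.56026, so δ = -34.074°.
cos h₀ = −tan(-24.0°) tan(-34.074°) = -0.3011, h₀ = 1.8767 rad.
Bracket: h₀ sin ϕ sin δ + cos ϕ cos δ sin h₀ = 1.8767×-0.40674×-0.56026 + 0.91355×0.82831×0.95358 = 0.427663 + 0.721576 = 1.149239.
Q̄ = (S_0/π) × [bracket] = (1720/π) × 1.149239 = 629.2 W/m².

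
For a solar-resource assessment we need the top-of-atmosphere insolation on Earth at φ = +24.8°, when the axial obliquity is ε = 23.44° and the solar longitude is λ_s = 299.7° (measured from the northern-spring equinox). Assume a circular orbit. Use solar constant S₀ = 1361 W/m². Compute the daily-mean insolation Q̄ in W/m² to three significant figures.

Solar declination: sin δ = sin ε · sin λ_s = sin 23.44° × sin 299.7° = -0.34553, so δ = -20.214°.
cos H₀ = −tan(+24.8°) tan(-20.214°) = 0.1701, H₀ = 1.3998 rad.
Bracket: H₀ sin φ sin δ + cos φ cos δ sin H₀ = 1.3998×0.41945×-0.34553 + 0.90778×0.93841×0.98542 = -0.202877 + 0.839450 = 0.636573.
Q̄ = (S₀/π) × [bracket] = (1361/π) × 0.636573 = 275.8 W/m².

Q̄ ≈ 276 W/m²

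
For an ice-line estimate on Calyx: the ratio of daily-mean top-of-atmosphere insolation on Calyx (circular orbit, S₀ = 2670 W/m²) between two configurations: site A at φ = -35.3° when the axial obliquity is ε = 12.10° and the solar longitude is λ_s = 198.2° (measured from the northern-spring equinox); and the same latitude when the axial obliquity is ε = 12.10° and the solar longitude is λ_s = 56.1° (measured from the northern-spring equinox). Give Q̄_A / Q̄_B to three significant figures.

Q̄_A / Q̄_B ≈ 1.34

— Configuration A (φ=-35.3°):
Solar declination: sin δ = sin ε · sin λ_s = sin 12.10° × sin 198.2° = -0.06547, so δ = -3.754°.
cos H₀ = −tan(-35.3°) tan(-3.754°) = -0.0465, H₀ = 1.6173 rad.
Bracket: H₀ sin φ sin δ + cos φ cos δ sin H₀ = 1.6173×-0.57786×-0.06547 + 0.81614×0.99785×0.99892 = 0.061186 + 0.813506 = 0.874692.
Q̄ = (S₀/π) × [bracket] = (2670/π) × 0.874692 = 743.39 W/m².
— Configuration B (φ=-35.3°):
Solar declination: sin δ = sin ε · sin λ_s = sin 12.10° × sin 56.1° = 0.17399, so δ = +10.020°.
cos H₀ = −tan(-35.3°) tan(+10.020°) = 0.1251, H₀ = 1.4454 rad.
Bracket: H₀ sin φ sin δ + cos φ cos δ sin H₀ = 1.4454×-0.57786×0.17399 + 0.81614×0.98475×0.99214 = -0.145323 + 0.797377 = 0.652054.
Q̄ = (S₀/π) × [bracket] = (2670/π) × 0.652054 = 554.17 W/m².
Ratio Q̄_A / Q̄_B = 743.39 / 554.17 = 1.341.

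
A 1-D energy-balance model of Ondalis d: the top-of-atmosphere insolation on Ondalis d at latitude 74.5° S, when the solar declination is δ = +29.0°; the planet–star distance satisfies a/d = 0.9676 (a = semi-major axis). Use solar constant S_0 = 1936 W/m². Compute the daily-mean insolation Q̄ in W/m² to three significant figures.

cos h₀ = −tan(-74.5°) tan(+29.000°) = 1.9988 ≥ 1 ⇒ polar night, h₀ = 0 and Q̄ = 0.
Inverse-square distance factor (a/d)² = 0.9676² = 0.936250.

Q̄ ≈ 0.00 W/m²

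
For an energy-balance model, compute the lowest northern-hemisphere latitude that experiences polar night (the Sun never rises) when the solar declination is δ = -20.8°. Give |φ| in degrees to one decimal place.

Polar night requires cos H₀ = −tan φ tan δ ≥ 1, i.e. tan φ tan δ ≤ −1.
The boundary is |tan φ| · |tan δ| = 1, so |φ| = 90° − |δ| = 90° − 20.8° = 69.2° in the northern hemisphere.

|φ| = 69.2°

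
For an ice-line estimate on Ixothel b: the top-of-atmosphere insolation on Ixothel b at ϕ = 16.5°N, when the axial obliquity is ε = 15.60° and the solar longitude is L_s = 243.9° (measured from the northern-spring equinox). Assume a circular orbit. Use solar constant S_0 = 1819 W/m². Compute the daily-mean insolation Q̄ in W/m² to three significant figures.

Q̄ ≈ 478 W/m²

Solar declination: sin δ = sin ε · sin L_s = sin 15.60° × sin 243.9° = -0.24150, so δ = -13.975°.
cos h₀ = −tan(+16.5°) tan(-13.975°) = 0.0737, h₀ = 1.4970 rad.
Bracket: h₀ sin ϕ sin δ + cos ϕ cos δ sin h₀ = 1.4970×0.28402×-0.24150 + 0.95882×0.97040×0.99728 = -0.102680 + 0.927908 = 0.825228.
Q̄ = (S_0/π) × [bracket] = (1819/π) × 0.825228 = 477.8 W/m².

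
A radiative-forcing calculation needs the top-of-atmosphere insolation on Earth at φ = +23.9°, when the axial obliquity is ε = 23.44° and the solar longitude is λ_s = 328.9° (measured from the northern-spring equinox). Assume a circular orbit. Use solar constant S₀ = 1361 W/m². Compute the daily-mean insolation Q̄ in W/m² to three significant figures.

Q̄ ≈ 333 W/m²

Solar declination: sin δ = sin ε · sin λ_s = sin 23.44° × sin 328.9° = -0.20547, so δ = -11.857°.
cos H₀ = −tan(+23.9°) tan(-11.857°) = 0.0930, H₀ = 1.4776 rad.
Bracket: H₀ sin φ sin δ + cos φ cos δ sin H₀ = 1.4776×0.40514×-0.20547 + 0.91425×0.97866×0.99566 = -0.123002 + 0.890857 = 0.767855.
Q̄ = (S₀/π) × [bracket] = (1361/π) × 0.767855 = 332.6 W/m².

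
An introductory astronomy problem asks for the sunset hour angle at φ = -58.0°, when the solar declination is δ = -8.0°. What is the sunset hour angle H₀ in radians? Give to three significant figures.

cos H₀ = −tan φ · tan δ = −tan(-58.0°) × tan(-8.000°) = -0.2249, so H₀ = 1.7976 rad = 103.00°.

H₀ = 1.80 rad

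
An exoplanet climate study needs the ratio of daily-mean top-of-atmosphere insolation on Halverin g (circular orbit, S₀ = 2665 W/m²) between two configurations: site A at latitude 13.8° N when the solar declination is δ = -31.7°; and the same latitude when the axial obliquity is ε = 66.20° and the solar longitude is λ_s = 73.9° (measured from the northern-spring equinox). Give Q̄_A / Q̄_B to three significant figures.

Q̄_A / Q̄_B ≈ 0.760

— Configuration A (φ=+13.8°):
cos H₀ = −tan(+13.8°) tan(-31.700°) = 0.1517, H₀ = 1.4185 rad.
Bracket: H₀ sin φ sin δ + cos φ cos δ sin H₀ = 1.4185×0.23853×-0.52547 + 0.97113×0.85081×0.98843 = -0.177795 + 0.816687 = 0.638892.
Q̄ = (S₀/π) × [bracket] = (2665/π) × 0.638892 = 541.97 W/m².
— Configuration B (φ=+13.8°):
Solar declination: sin δ = sin ε · sin λ_s = sin 66.20° × sin 73.9° = 0.87907, so δ = +61.531°.
cos H₀ = −tan(+13.8°) tan(+61.531°) = -0.4530, H₀ = 2.0409 rad.
Bracket: H₀ sin φ sin δ + cos φ cos δ sin H₀ = 2.0409×0.23853×0.87907 + 0.97113×0.47669×0.89153 = 0.427945 + 0.412714 = 0.840659.
Q̄ = (S₀/π) × [bracket] = (2665/π) × 0.840659 = 713.13 W/m².
Ratio Q̄_A / Q̄_B = 541.97 / 713.13 = 0.7600.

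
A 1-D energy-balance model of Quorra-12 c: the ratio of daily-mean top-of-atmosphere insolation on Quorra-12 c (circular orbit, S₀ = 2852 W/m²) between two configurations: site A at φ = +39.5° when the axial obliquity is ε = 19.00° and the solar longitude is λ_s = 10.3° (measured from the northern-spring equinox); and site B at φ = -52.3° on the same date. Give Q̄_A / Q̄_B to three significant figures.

Q̄_A / Q̄_B ≈ 1.54

— Configuration A (φ=+39.5°):
Solar declination: sin δ = sin ε · sin λ_s = sin 19.00° × sin 10.3° = 0.05821, so δ = +3.337°.
cos H₀ = −tan(+39.5°) tan(+3.337°) = -0.0481, H₀ = 1.6189 rad.
Bracket: H₀ sin φ sin δ + cos φ cos δ sin H₀ = 1.6189×0.63608×0.05821 + 0.77162×0.99830×0.99884 = 0.059942 + 0.769415 = 0.829357.
Q̄ = (S₀/π) × [bracket] = (2852/π) × 0.829357 = 752.91 W/m².
— Configuration B (φ=-52.3°):
cos H₀ = −tan(-52.3°) tan(+3.337°) = 0.0754, H₀ = 1.4953 rad.
Bracket: H₀ sin φ sin δ + cos φ cos δ sin H₀ = 1.4953×-0.79122×0.05821 + 0.61153×0.99830×0.99715 = -0.068869 + 0.608751 = 0.539882.
Q̄ = (S₀/π) × [bracket] = (2852/π) × 0.539882 = 490.12 W/m².
Ratio Q̄_A / Q̄_B = 752.91 / 490.12 = 1.536.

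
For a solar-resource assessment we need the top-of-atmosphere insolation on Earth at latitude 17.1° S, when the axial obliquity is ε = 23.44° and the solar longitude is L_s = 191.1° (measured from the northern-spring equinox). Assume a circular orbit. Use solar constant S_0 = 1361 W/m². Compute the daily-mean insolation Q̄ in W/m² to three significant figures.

Solar declination: sin δ = sin ε · sin L_s = sin 23.44° × sin 191.1° = -0.07658, so δ = -4.392°.
cos h₀ = −tan(-17.1°) tan(-4.392°) = -0.0236, h₀ = 1.5944 rad.
Bracket: h₀ sin ϕ sin δ + cos ϕ cos δ sin h₀ = 1.5944×-0.29404×-0.07658 + 0.95579×0.99706×0.99972 = 0.035902 + 0.952713 = 0.988615.
Q̄ = (S_0/π) × [bracket] = (1361/π) × 0.988615 = 428.3 W/m².

Q̄ ≈ 428 W/m²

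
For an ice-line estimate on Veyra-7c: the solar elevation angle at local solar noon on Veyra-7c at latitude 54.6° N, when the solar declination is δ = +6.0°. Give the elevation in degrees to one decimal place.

41.4°

At local noon the hour angle is zero, so the zenith angle equals |φ − δ| = |+54.6° − (+6.000°)| = 48.600°.
Elevation = 90° − 48.600° = 41.4°.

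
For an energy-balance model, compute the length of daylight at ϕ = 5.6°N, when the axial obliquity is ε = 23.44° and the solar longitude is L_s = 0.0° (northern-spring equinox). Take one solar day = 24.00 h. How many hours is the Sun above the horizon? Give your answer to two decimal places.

Solar declination: sin δ = sin ε · sin L_s = sin 23.44° × sin 0.0° = 0.00000, so δ = +0.000°.
cos h₀ = −tan ϕ · tan δ = −tan(+5.6°) × tan(+0.000°) = -0.0000, so h₀ = 1.5708 rad = 90.00°.
Daylight = 2h₀/(2π) × 24.00 h = (1.5708/π) × 24.00 = 12.00 h.

12.00 h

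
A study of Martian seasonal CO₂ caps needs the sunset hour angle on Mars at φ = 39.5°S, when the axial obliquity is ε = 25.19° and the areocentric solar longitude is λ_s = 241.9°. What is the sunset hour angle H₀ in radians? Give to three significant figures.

sin δ = sin 25.19° × sin 241.9° = -0.37545, so δ = -22.052°.
cos H₀ = −tan φ · tan δ = −tan(-39.5°) × tan(-22.052°) = -0.3339, so H₀ = 1.9113 rad = 109.51°.

H₀ = 1.91 rad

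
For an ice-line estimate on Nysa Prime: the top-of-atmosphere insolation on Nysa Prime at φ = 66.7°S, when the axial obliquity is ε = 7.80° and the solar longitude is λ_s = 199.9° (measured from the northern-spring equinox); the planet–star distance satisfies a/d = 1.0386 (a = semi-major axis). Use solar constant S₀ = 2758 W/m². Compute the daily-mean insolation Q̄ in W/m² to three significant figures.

Solar declination: sin δ = sin ε · sin λ_s = sin 7.80° × sin 199.9° = -0.04619, so δ = -2.648°.
cos H₀ = −tan(-66.7°) tan(-2.648°) = -0.1074, H₀ = 1.6784 rad.
Bracket: H₀ sin φ sin δ + cos φ cos δ sin H₀ = 1.6784×-0.91845×-0.04619 + 0.39555×0.99893×0.99422 = 0.071203 + 0.392843 = 0.464046.
Inverse-square distance factor (a/d)² = 1.0386² = 1.078690.
Q̄ = (S₀/π) × 1.078690 × [bracket] = (2758/π) × 1.078690 × 0.464046 = 439.4 W/m².

Q̄ ≈ 439 W/m²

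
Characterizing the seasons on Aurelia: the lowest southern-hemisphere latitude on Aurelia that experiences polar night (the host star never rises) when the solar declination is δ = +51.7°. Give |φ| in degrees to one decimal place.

Polar night requires cos H₀ = −tan φ tan δ ≥ 1, i.e. tan φ tan δ ≤ −1.
The boundary is |tan φ| · |tan δ| = 1, so |φ| = 90° − |δ| = 90° − 51.7° = 38.3° in the southern hemisphere.

|φ| = 38.3°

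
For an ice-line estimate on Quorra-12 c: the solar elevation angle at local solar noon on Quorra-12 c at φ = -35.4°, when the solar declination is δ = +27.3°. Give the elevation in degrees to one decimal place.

At local noon the hour angle is zero, so the zenith angle equals |φ − δ| = |-35.4° − (+27.300°)| = 62.700°.
Elevation = 90° − 62.700° = 27.3°.

27.3°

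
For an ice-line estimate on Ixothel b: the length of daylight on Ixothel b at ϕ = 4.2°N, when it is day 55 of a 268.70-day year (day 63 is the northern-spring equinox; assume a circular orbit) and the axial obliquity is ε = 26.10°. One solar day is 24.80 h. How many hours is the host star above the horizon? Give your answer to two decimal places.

12.35 h

Solar longitude: L_s = 360° × (55 − 63)/268.70 = -10.718°, i.e. -10.718° + 360° = 349.282°.
sin δ = sin 26.10° × sin 349.282° = -0.08182, so δ = -4.693°.
cos h₀ = −tan ϕ · tan δ = −tan(+4.2°) × tan(-4.693°) = 0.0060, so h₀ = 1.5648 rad = 89.65°.
Daylight = 2h₀/(2π) × 24.80 h = (1.5648/π) × 24.80 = 12.35 h.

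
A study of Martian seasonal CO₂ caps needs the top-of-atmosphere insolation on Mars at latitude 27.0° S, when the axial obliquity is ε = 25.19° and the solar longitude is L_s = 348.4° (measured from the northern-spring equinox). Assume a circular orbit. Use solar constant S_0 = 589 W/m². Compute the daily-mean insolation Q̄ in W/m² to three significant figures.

Solar declination: sin δ = sin ε · sin L_s = sin 25.19° × sin 348.4° = -0.08558, so δ = -4.910°.
cos h₀ = −tan(-27.0°) tan(-4.910°) = -0.0438, h₀ = 1.6146 rad.
Bracket: h₀ sin ϕ sin δ + cos ϕ cos δ sin h₀ = 1.6146×-0.45399×-0.08558 + 0.89101×0.99633×0.99904 = 0.062731 + 0.886888 = 0.949619.
Q̄ = (S_0/π) × [bracket] = (589/π) × 0.949619 = 178.0 W/m².

Q̄ ≈ 178 W/m²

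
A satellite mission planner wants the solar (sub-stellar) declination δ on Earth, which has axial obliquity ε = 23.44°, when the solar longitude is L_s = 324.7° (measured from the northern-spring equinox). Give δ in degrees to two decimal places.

sin δ = sin ε · sin L_s = sin 23.44° × sin 324.7° = -0.229865.
δ = arcsin(-0.229865) = -13.29°.

δ = -13.29°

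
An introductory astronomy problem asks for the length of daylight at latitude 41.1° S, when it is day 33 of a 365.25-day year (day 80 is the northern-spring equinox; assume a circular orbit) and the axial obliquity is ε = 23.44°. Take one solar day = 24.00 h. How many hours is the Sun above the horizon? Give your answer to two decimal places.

14.03 h

Solar longitude: λ_s = 360° × (33 − 80)/365.25 = -46.324°, i.e. -46.324° + 360° = 313.676°.
sin δ = sin 23.44° × sin 313.676° = -0.28771, so δ = -16.721°.
cos H₀ = −tan φ · tan δ = −tan(-41.1°) × tan(-16.721°) = -0.2621, so H₀ = 1.8360 rad = 105.19°.
Daylight = 2H₀/(2π) × 24.00 h = (1.8360/π) × 24.00 = 14.03 h.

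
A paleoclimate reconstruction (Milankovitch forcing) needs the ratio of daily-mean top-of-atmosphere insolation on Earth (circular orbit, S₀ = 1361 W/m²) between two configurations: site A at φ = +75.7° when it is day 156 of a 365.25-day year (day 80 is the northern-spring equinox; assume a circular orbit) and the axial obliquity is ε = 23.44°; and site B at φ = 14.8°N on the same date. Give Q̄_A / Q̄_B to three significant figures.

Q̄_A / Q̄_B ≈ 1.11

— Configuration A (φ=+75.7°):
Solar longitude: λ_s = 360° × (156 − 80)/365.25 = 74.908°.
sin δ = sin 23.44° × sin 74.908° = 0.38407, so δ = +22.586°.
cos H₀ = −tan(+75.7°) tan(+22.586°) = -1.6319 ≤ −1 ⇒ polar day, H₀ = π.
Bracket: H₀ sin φ sin δ + cos φ cos δ sin H₀ = 3.1416×0.96902×0.38407 + 0.24700×0.92330×0.00000 = 1.169214 + 0.000000 = 1.169214.
Q̄ = (S₀/π) × [bracket] = (1361/π) × 1.169214 = 506.53 W/m².
— Configuration B (φ=+14.8°):
cos H₀ = −tan(+14.8°) tan(+22.586°) = -0.1099, H₀ = 1.6809 rad.
Bracket: H₀ sin φ sin δ + cos φ cos δ sin H₀ = 1.6809×0.25545×0.38407 + 0.96682×0.92330×0.99394 = 0.164914 + 0.887255 = 1.052169.
Q̄ = (S₀/π) × [bracket] = (1361/π) × 1.052169 = 455.82 W/m².
Ratio Q̄_A / Q̄_B = 506.53 / 455.82 = 1.111.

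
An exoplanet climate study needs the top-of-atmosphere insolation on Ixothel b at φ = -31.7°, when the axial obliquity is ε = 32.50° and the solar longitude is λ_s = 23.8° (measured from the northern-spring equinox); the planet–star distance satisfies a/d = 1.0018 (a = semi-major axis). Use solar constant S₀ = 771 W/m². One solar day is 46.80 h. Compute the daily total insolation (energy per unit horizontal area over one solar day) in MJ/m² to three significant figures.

Solar declination: sin δ = sin ε · sin λ_s = sin 32.50° × sin 23.8° = 0.21682, so δ = +12.523°.
cos H₀ = −tan(-31.7°) tan(+12.523°) = 0.1372, H₀ = 1.4332 rad.
Bracket: H₀ sin φ sin δ + cos φ cos δ sin H₀ = 1.4332×-0.52547×0.21682 + 0.85081×0.97621×0.99055 = -0.163288 + 0.822720 = 0.659432.
Inverse-square distance factor (a/d)² = 1.0018² = 1.003603.
Q̄ = (S₀/π) × 1.003603 × [bracket] = (771/π) × 1.003603 × 0.659432 = 162.42 W/m².
Daily total = Q̄ × 46.80 h × 3600 s/h = 162.42 × 46.80 × 3600 / 10⁶ = 27.36 MJ/m².

27.4 MJ/m²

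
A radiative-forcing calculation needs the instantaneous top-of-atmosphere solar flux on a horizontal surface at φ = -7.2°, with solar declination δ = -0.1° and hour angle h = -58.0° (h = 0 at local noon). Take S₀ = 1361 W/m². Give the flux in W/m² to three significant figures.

716 W/m²

cos θ_z = sin φ sin δ + cos φ cos δ cos h = 0.000219 + 0.525740 = 0.525959.
Flux = S₀ · cos θ_z = 1361 × 0.525959 = 715.8 W/m².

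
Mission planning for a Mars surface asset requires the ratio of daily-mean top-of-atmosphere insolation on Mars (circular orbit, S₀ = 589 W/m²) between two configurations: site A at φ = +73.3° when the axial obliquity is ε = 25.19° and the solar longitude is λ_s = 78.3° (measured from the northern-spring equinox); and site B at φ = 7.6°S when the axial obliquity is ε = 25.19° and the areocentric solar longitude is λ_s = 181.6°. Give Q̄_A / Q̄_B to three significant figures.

— Configuration A (φ=+73.3°):
Solar declination: sin δ = sin ε · sin λ_s = sin 25.19° × sin 78.3° = 0.41678, so δ = +24.631°.
cos H₀ = −tan(+73.3°) tan(+24.631°) = -1.5283 ≤ −1 ⇒ polar day, H₀ = π.
Bracket: H₀ sin φ sin δ + cos φ cos δ sin H₀ = 3.1416×0.95782×0.41678 + 0.28736×0.90901×0.00000 = 1.254127 + 0.000000 = 1.254127.
Q̄ = (S₀/π) × [bracket] = (589/π) × 1.254127 = 235.13 W/m².
— Configuration B (φ=-7.6°):
sin δ = sin 25.19° × sin 181.6° = -0.01188, so δ = -0.681°.
cos H₀ = −tan(-7.6°) tan(-0.681°) = -0.0016, H₀ = 1.5724 rad.
Bracket: H₀ sin φ sin δ + cos φ cos δ sin H₀ = 1.5724×-0.13226×-0.01188 + 0.99122×0.99993×1.00000 = 0.002471 + 0.991151 = 0.993622.
Q̄ = (S₀/π) × [bracket] = (589/π) × 0.993622 = 186.29 W/m².
Ratio Q̄_A / Q̄_B = 235.13 / 186.29 = 1.262.

Q̄_A / Q̄_B ≈ 1.26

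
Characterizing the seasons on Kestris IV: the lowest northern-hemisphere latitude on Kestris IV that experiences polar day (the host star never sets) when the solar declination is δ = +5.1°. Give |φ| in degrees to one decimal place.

Polar day requires cos H₀ = −tan φ tan δ ≤ −1, i.e. tan φ tan δ ≥ 1.
The boundary is |tan φ| · |tan δ| = 1, so |φ| = 90° − |δ| = 90° − 5.1° = 84.9° in the northern hemisphere.

|φ| = 84.9°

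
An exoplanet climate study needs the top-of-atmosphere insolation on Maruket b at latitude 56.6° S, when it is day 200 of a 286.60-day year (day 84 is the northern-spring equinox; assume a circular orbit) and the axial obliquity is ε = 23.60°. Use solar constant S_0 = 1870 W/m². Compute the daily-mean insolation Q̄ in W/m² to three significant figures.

Q̄ ≈ 163 W/m²

Solar longitude: L_s = 360° × (200 − 84)/286.60 = 145.708°.
sin δ = sin 23.60° × sin 145.708° = 0.22556, so δ = +13.036°.
cos h₀ = −tan(-56.6°) tan(+13.036°) = 0.3511, h₀ = 1.2120 rad.
Bracket: h₀ sin ϕ sin δ + cos ϕ cos δ sin h₀ = 1.2120×-0.83485×0.22556 + 0.55048×0.97423×0.93633 = -0.228230 + 0.502148 = 0.273918.
Q̄ = (S_0/π) × [bracket] = (1870/π) × 0.273918 = 163.0 W/m².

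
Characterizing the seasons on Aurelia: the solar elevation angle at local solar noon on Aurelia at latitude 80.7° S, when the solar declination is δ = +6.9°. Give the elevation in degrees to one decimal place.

At local noon the hour angle is zero, so the zenith angle equals |φ − δ| = |-80.7° − (+6.900°)| = 87.600°.
Elevation = 90° − 87.600° = 2.4°.

2.4°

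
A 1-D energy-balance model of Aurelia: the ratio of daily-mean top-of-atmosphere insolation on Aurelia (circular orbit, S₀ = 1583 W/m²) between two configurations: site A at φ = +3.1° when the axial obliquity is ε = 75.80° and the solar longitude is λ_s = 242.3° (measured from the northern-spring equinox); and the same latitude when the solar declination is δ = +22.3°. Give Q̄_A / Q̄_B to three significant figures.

Q̄_A / Q̄_B ≈ 0.462

— Configuration A (φ=+3.1°):
Solar declination: sin δ = sin ε · sin λ_s = sin 75.80° × sin 242.3° = -0.85834, so δ = -59.131°.
cos H₀ = −tan(+3.1°) tan(-59.131°) = 0.0906, H₀ = 1.4801 rad.
Bracket: H₀ sin φ sin δ + cos φ cos δ sin H₀ = 1.4801×0.05408×-0.85834 + 0.99854×0.51308×0.99589 = -0.068705 + 0.510225 = 0.441520.
Q̄ = (S₀/π) × [bracket] = (1583/π) × 0.441520 = 222.48 W/m².
— Configuration B (φ=+3.1°):
cos H₀ = −tan(+3.1°) tan(+22.300°) = -0.0222, H₀ = 1.5930 rad.
Bracket: H₀ sin φ sin δ + cos φ cos δ sin H₀ = 1.5930×0.05408×0.37946 + 0.99854×0.92521×0.99975 = 0.032690 + 0.923628 = 0.956318.
Q̄ = (S₀/π) × [bracket] = (1583/π) × 0.956318 = 481.87 W/m².
Ratio Q̄_A / Q̄_B = 222.48 / 481.87 = 0.4617.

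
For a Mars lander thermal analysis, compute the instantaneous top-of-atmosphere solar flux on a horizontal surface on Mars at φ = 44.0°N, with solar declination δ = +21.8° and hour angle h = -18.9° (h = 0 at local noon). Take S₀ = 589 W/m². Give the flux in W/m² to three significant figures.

cos θ_z = sin φ sin δ + cos φ cos δ cos h = 0.257974 + 0.631887 = 0.889861.
Flux = S₀ · cos θ_z = 589 × 0.889861 = 524.1 W/m².

524 W/m²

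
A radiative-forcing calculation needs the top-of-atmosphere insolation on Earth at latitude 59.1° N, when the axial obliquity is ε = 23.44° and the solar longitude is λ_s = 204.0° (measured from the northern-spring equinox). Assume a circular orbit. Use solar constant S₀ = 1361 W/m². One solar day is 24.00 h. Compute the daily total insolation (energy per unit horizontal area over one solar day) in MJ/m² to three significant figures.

11.5 MJ/m²

Solar declination: sin δ = sin ε · sin λ_s = sin 23.44° × sin 204.0° = -0.16180, so δ = -9.311°.
cos H₀ = −tan(+59.1°) tan(-9.311°) = 0.2739, H₀ = 1.2933 rad.
Bracket: H₀ sin φ sin δ + cos φ cos δ sin H₀ = 1.2933×0.85806×-0.16180 + 0.51354×0.98682×0.96174 = -0.179554 + 0.487382 = 0.307828.
Q̄ = (S₀/π) × [bracket] = (1361/π) × 0.307828 = 133.36 W/m².
Daily total = Q̄ × 24.00 h × 3600 s/h = 133.36 × 24.00 × 3600 / 10⁶ = 11.52 MJ/m².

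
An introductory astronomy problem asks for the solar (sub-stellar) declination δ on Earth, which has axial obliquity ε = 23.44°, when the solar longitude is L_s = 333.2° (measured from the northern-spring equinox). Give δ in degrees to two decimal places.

sin δ = sin ε · sin L_s = sin 23.44° × sin 333.2° = -0.179354.
δ = arcsin(-0.179354) = -10.33°.

δ = -10.33°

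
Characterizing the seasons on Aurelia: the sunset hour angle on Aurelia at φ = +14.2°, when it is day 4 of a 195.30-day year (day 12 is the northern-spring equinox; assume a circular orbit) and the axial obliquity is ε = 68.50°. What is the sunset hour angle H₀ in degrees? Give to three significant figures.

H₀ = 86.5°

Solar longitude: λ_s = 360° × (4 − 12)/195.30 = -14.747°, i.e. -14.747° + 360° = 345.253°.
sin δ = sin 68.50° × sin 345.253° = -0.23683, so δ = -13.700°.
cos H₀ = −tan φ · tan δ = −tan(+14.2°) × tan(-13.700°) = 0.0617, so H₀ = 1.5091 rad = 86.46°.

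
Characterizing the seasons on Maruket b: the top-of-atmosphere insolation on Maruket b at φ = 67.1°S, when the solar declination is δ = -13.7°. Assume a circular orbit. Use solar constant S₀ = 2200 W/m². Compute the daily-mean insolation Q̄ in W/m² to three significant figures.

cos H₀ = −tan(-67.1°) tan(-13.700°) = -0.5771, H₀ = 2.1860 rad.
Bracket: H₀ sin φ sin δ + cos φ cos δ sin H₀ = 2.1860×-0.92119×-0.23684 + 0.38912×0.97155×0.81668 = 0.476930 + 0.308745 = 0.785675.
Q̄ = (S₀/π) × [bracket] = (2200/π) × 0.785675 = 550.2 W/m².

Q̄ ≈ 550 W/m²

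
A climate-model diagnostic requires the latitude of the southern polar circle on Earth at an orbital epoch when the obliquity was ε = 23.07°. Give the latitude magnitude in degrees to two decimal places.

66.93°

The polar circle is the lowest latitude that experiences at least one full rotation of continuous darkness at the northern-summer solstice; it lies at |φ| = 90° − ε = 90° − 23.07° = 66.93°.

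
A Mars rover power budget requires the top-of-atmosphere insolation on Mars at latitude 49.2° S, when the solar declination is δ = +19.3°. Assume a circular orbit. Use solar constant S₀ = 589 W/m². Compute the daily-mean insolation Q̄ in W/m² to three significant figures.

cos H₀ = −tan(-49.2°) tan(+19.300°) = 0.4057, H₀ = 1.1530 rad.
Bracket: H₀ sin φ sin δ + cos φ cos δ sin H₀ = 1.1530×-0.75700×0.33051 + 0.65342×0.94380×0.91400 = -0.288476 + 0.563662 = 0.275186.
Q̄ = (S₀/π) × [bracket] = (589/π) × 0.275186 = 51.59 W/m².

Q̄ ≈ 51.6 W/m²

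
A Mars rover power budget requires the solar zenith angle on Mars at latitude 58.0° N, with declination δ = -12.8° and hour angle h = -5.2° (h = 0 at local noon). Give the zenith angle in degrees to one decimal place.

cos θ_z = sin ϕ sin δ + cos ϕ cos δ cos h = -0.187884 + 0.514624 = 0.326740.
θ_z = arccos(0.326740) = 70.9°.

θ_z = 70.9°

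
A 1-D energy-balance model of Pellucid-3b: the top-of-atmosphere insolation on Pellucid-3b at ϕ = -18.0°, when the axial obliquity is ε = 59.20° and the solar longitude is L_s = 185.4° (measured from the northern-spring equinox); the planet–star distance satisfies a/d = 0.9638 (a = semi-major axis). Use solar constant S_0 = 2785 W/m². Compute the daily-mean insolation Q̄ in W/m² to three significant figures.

Q̄ ≈ 813 W/m²

Solar declination: sin δ = sin ε · sin L_s = sin 59.20° × sin 185.4° = -0.08084, so δ = -4.637°.
cos h₀ = −tan(-18.0°) tan(-4.637°) = -0.0264, h₀ = 1.5972 rad.
Bracket: h₀ sin ϕ sin δ + cos ϕ cos δ sin h₀ = 1.5972×-0.30902×-0.08084 + 0.95106×0.99673×0.99965 = 0.039900 + 0.947618 = 0.987518.
Inverse-square distance factor (a/d)² = 0.9638² = 0.928910.
Q̄ = (S_0/π) × 0.928910 × [bracket] = (2785/π) × 0.928910 × 0.987518 = 813.2 W/m².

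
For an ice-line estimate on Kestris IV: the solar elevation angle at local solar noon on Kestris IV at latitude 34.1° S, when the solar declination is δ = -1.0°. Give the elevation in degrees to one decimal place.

At local noon the hour angle is zero, so the zenith angle equals |φ − δ| = |-34.1° − (-1.000°)| = 33.100°.
Elevation = 90° − 33.100° = 56.9°.

56.9°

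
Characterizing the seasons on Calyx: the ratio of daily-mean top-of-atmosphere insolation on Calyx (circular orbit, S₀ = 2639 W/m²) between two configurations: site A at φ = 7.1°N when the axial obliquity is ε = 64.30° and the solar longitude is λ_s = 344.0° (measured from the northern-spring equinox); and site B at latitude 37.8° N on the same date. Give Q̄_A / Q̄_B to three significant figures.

— Configuration A (φ=+7.1°):
Solar declination: sin δ = sin ε · sin λ_s = sin 64.30° × sin 344.0° = -0.24837, so δ = -14.381°.
cos H₀ = −tan(+7.1°) tan(-14.381°) = 0.0319, H₀ = 1.5389 rad.
Bracket: H₀ sin φ sin δ + cos φ cos δ sin H₀ = 1.5389×0.12360×-0.24837 + 0.99233×0.96867×0.99949 = -0.047242 + 0.960750 = 0.913508.
Q̄ = (S₀/π) × [bracket] = (2639/π) × 0.913508 = 767.36 W/m².
— Configuration B (φ=+37.8°):
cos H₀ = −tan(+37.8°) tan(-14.381°) = 0.1989, H₀ = 1.3706 rad.
Bracket: H₀ sin φ sin δ + cos φ cos δ sin H₀ = 1.3706×0.61291×-0.24837 + 0.79016×0.96867×0.98002 = -0.208644 + 0.750112 = 0.541468.
Q̄ = (S₀/π) × [bracket] = (2639/π) × 0.541468 = 454.84 W/m².
Ratio Q̄_A / Q̄_B = 767.36 / 454.84 = 1.687.

Q̄_A / Q̄_B ≈ 1.69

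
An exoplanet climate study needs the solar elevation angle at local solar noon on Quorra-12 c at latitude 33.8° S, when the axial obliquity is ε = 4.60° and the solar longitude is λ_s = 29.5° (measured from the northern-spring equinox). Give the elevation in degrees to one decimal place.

53.9°

Solar declination: sin δ = sin ε · sin λ_s = sin 4.60° × sin 29.5° = 0.03949, so δ = +2.263°.
At local noon the hour angle is zero, so the zenith angle equals |φ − δ| = |-33.8° − (+2.263°)| = 36.063°.
Elevation = 90° − 36.063° = 53.9°.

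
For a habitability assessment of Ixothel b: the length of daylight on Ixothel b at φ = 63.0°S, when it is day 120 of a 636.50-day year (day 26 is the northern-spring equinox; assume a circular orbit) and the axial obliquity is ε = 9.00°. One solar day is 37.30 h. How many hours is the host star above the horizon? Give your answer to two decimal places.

15.68 h

Solar longitude: λ_s = 360° × (120 − 26)/636.50 = 53.166°.
sin δ = sin 9.00° × sin 53.166° = 0.12521, so δ = +7.193°.
cos H₀ = −tan φ · tan δ = −tan(-63.0°) × tan(+7.193°) = 0.2477, so H₀ = 1.3205 rad = 75.66°.
Daylight = 2H₀/(2π) × 37.30 h = (1.3205/π) × 37.30 = 15.68 h.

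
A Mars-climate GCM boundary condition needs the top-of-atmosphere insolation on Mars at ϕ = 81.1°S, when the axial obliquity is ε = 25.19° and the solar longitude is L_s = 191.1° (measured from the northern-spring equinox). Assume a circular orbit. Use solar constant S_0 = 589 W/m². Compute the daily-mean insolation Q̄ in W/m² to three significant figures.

Solar declination: sin δ = sin ε · sin L_s = sin 25.19° × sin 191.1° = -0.08194, so δ = -4.700°.
cos h₀ = −tan(-81.1°) tan(-4.700°) = -0.5250, h₀ = 2.1236 rad.
Bracket: h₀ sin ϕ sin δ + cos ϕ cos δ sin h₀ = 2.1236×-0.98796×-0.08194 + 0.15471×0.99664×0.85108 = 0.171913 + 0.131228 = 0.303141.
Q̄ = (S_0/π) × [bracket] = (589/π) × 0.303141 = 56.83 W/m².

Q̄ ≈ 56.8 W/m²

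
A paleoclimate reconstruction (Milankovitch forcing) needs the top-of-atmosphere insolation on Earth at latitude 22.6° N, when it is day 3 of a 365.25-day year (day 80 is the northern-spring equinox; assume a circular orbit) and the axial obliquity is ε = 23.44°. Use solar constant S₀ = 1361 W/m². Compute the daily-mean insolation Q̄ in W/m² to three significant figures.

Q̄ ≈ 274 W/m²

Solar longitude: λ_s = 360° × (3 − 80)/365.25 = -75.893°, i.e. -75.893° + 360° = 284.107°.
sin δ = sin 23.44° × sin 284.107° = -0.38579, so δ = -22.693°.
cos H₀ = −tan(+22.6°) tan(-22.693°) = 0.1741, H₀ = 1.3958 rad.
Bracket: H₀ sin φ sin δ + cos φ cos δ sin H₀ = 1.3958×0.38430×-0.38579 + 0.92321×0.92259×0.98473 = -0.206940 + 0.838738 = 0.631798.
Q̄ = (S₀/π) × [bracket] = (1361/π) × 0.631798 = 273.7 W/m².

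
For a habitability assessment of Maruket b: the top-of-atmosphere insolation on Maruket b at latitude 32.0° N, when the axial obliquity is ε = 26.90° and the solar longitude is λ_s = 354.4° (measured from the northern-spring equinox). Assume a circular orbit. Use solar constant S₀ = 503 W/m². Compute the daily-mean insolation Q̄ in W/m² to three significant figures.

Q̄ ≈ 130 W/m²

Solar declination: sin δ = sin ε · sin λ_s = sin 26.90° × sin 354.4° = -0.04415, so δ = -2.530°.
cos H₀ = −tan(+32.0°) tan(-2.530°) = 0.0276, H₀ = 1.5432 rad.
Bracket: H₀ sin φ sin δ + cos φ cos δ sin H₀ = 1.5432×0.52992×-0.04415 + 0.84805×0.99902×0.99962 = -0.036105 + 0.846897 = 0.810792.
Q̄ = (S₀/π) × [bracket] = (503/π) × 0.810792 = 129.8 W/m².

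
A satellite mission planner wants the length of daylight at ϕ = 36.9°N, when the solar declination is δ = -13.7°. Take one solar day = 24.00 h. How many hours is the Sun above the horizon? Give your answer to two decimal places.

cos h₀ = −tan ϕ · tan δ = −tan(+36.9°) × tan(-13.700°) = 0.1830, so h₀ = 1.3867 rad = 79.45°.
Daylight = 2h₀/(2π) × 24.00 h = (1.3867/π) × 24.00 = 10.59 h.

10.59 h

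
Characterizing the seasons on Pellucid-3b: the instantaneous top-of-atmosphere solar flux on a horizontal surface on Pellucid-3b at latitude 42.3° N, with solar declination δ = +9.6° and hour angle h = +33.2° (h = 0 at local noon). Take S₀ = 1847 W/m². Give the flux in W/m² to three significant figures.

1.33e+03 W/m²

cos θ_z = sin φ sin δ + cos φ cos δ cos h = 0.112237 + 0.610230 = 0.722467.
Flux = S₀ · cos θ_z = 1847 × 0.722467 = 1334 W/m².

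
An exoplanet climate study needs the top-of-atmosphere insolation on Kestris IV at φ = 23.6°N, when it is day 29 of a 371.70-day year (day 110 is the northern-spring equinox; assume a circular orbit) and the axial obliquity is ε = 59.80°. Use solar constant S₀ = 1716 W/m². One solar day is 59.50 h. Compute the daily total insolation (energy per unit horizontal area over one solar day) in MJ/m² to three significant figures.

9.18 MJ/m²

Solar longitude: λ_s = 360° × (29 − 110)/371.70 = -78.450°, i.e. -78.450° + 360° = 281.550°.
sin δ = sin 59.80° × sin 281.550° = -0.84677, so δ = -57.863°.
cos H₀ = −tan(+23.6°) tan(-57.863°) = 0.6955, H₀ = 0.8017 rad.
Bracket: H₀ sin φ sin δ + cos φ cos δ sin H₀ = 0.8017×0.40035×-0.84677 + 0.91636×0.53195×0.71857 = -0.271780 + 0.350272 = 0.078492.
Q̄ = (S₀/π) × [bracket] = (1716/π) × 0.078492 = 42.874 W/m².
Daily total = Q̄ × 59.50 h × 3600 s/h = 42.874 × 59.50 × 3600 / 10⁶ = 9.184 MJ/m².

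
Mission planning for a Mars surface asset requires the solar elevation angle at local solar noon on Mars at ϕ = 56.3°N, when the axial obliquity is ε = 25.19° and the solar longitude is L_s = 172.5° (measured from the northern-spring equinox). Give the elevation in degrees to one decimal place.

36.9°

Solar declination: sin δ = sin ε · sin L_s = sin 25.19° × sin 172.5° = 0.05555, so δ = +3.185°.
At local noon the hour angle is zero, so the zenith angle equals |ϕ − δ| = |+56.3° − (+3.185°)| = 53.115°.
Elevation = 90° − 53.115° = 36.9°.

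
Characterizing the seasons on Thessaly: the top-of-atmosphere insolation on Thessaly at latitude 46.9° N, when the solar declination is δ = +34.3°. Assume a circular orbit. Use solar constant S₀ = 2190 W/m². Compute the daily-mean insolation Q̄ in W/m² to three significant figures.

cos H₀ = −tan(+46.9°) tan(+34.300°) = -0.7290, H₀ = 2.3876 rad.
Bracket: H₀ sin φ sin δ + cos φ cos δ sin H₀ = 2.3876×0.73016×0.56353 + 0.68327×0.82610×0.68455 = 0.982419 + 0.386394 = 1.368813.
Q̄ = (S₀/π) × [bracket] = (2190/π) × 1.368813 = 954.2 W/m².

Q̄ ≈ 954 W/m²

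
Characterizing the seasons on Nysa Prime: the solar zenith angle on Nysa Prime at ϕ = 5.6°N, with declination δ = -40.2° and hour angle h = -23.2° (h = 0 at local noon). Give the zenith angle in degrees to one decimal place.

cos θ_z = sin ϕ sin δ + cos ϕ cos δ cos h = -0.062986 + 0.698681 = 0.635695.
θ_z = arccos(0.635695) = 50.5°.

θ_z = 50.5°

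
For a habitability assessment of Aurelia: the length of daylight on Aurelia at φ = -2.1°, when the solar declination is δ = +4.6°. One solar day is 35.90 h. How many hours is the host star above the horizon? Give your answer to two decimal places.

17.92 h

cos H₀ = −tan φ · tan δ = −tan(-2.1°) × tan(+4.600°) = 0.0030, so H₀ = 1.5678 rad = 89.83°.
Daylight = 2H₀/(2π) × 35.90 h = (1.5678/π) × 35.90 = 17.92 h.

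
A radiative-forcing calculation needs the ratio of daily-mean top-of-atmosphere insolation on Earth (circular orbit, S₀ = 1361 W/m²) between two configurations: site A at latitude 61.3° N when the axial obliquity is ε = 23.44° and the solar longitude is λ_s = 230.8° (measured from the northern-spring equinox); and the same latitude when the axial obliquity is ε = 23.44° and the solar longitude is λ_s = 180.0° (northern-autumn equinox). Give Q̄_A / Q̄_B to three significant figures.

— Configuration A (φ=+61.3°):
Solar declination: sin δ = sin ε · sin λ_s = sin 23.44° × sin 230.8° = -0.30826, so δ = -17.955°.
cos H₀ = −tan(+61.3°) tan(-17.955°) = 0.5919, H₀ = 0.9374 rad.
Bracket: H₀ sin φ sin δ + cos φ cos δ sin H₀ = 0.9374×0.87715×-0.30826 + 0.48022×0.95130×0.80603 = -0.253464 + 0.368221 = 0.114757.
Q̄ = (S₀/π) × [bracket] = (1361/π) × 0.114757 = 49.715 W/m².
— Configuration B (φ=+61.3°):
Solar declination: sin δ = sin ε · sin λ_s = sin 23.44° × sin 180.0° = 0.00000, so δ = +0.000°.
cos H₀ = −tan(+61.3°) tan(+0.000°) = -0.0000, H₀ = 1.5708 rad.
Bracket: H₀ sin φ sin δ + cos φ cos δ sin H₀ = 1.5708×0.87715×0.00000 + 0.48022×1.00000×1.00000 = 0.000000 + 0.480220 = 0.480220.
Q̄ = (S₀/π) × [bracket] = (1361/π) × 0.480220 = 208.04 W/m².
Ratio Q̄_A / Q̄_B = 49.715 / 208.04 = 0.2390.

Q̄_A / Q̄_B ≈ 0.239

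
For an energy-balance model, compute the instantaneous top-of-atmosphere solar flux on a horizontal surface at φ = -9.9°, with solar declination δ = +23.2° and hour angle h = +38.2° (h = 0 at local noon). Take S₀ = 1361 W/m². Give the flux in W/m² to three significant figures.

876 W/m²

cos θ_z = sin φ sin δ + cos φ cos δ cos h = -0.067730 + 0.711553 = 0.643823.
Flux = S₀ · cos θ_z = 1361 × 0.643823 = 876.2 W/m².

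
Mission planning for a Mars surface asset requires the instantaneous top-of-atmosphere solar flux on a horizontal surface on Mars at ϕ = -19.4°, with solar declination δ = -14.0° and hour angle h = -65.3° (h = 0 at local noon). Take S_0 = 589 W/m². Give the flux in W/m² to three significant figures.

cos θ_z = sin ϕ sin δ + cos ϕ cos δ cos h = 0.080357 + 0.382434 = 0.462791.
Flux = S_0 · cos θ_z = 589 × 0.462791 = 272.6 W/m².

273 W/m²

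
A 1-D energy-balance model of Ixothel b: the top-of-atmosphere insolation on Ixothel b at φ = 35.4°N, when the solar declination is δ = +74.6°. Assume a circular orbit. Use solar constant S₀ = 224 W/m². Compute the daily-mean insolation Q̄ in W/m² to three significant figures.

cos H₀ = −tan(+35.4°) tan(+74.600°) = -2.5800 ≤ −1 ⇒ polar day, H₀ = π.
Bracket: H₀ sin φ sin δ + cos φ cos δ sin H₀ = 3.1416×0.57928×0.96410 + 0.81513×0.26556×0.00000 = 1.754533 + 0.000000 = 1.754533.
Q̄ = (S₀/π) × [bracket] = (224/π) × 1.754533 = 125.1 W/m².

Q̄ ≈ 125 W/m²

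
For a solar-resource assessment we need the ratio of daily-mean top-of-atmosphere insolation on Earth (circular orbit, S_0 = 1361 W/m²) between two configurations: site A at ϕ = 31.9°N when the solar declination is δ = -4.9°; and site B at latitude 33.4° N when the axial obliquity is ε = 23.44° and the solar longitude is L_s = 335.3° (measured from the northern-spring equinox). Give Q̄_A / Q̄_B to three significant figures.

Q̄_A / Q̄_B ≈ 1.13

— Configuration A (ϕ=+31.9°):
cos h₀ = −tan(+31.9°) tan(-4.900°) = 0.0534, h₀ = 1.5174 rad.
Bracket: h₀ sin ϕ sin δ + cos ϕ cos δ sin h₀ = 1.5174×0.52844×-0.08542 + 0.84897×0.99635×0.99858 = -0.068494 + 0.844670 = 0.776176.
Q̄ = (S_0/π) × [bracket] = (1361/π) × 0.776176 = 336.25 W/m².
— Configuration B (ϕ=+33.4°):
Solar declination: sin δ = sin ε · sin L_s = sin 23.44° × sin 335.3° = -0.16622, so δ = -9.568°.
cos h₀ = −tan(+33.4°) tan(-9.568°) = 0.1111, h₀ = 1.4594 rad.
Bracket: h₀ sin ϕ sin δ + cos ϕ cos δ sin h₀ = 1.4594×0.55048×-0.16622 + 0.83485×0.98609×0.99380 = -0.133536 + 0.818133 = 0.684597.
Q̄ = (S_0/π) × [bracket] = (1361/π) × 0.684597 = 296.58 W/m².
Ratio Q̄_A / Q̄_B = 336.25 / 296.58 = 1.134.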